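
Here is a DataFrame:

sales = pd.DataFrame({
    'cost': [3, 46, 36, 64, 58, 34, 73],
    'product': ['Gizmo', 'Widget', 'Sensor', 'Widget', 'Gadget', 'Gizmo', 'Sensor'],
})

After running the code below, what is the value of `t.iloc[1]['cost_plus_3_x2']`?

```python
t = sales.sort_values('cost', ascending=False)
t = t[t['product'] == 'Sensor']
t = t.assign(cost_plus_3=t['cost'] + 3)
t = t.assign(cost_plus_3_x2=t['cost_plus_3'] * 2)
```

78

sort by cost descending:
   cost product
6    73  Sensor
3    64  Widget
4    58  Gadget
1    46  Widget
2    36  Sensor
5    34   Gizmo
0     3   Gizmo
filter rows where product == 'Sensor':
   cost product
6    73  Sensor
2    36  Sensor
add column cost_plus_3 = t['cost'] + 3:
   cost product  cost_plus_3
6    73  Sensor           76
2    36  Sensor           39
add column cost_plus_3_x2 = t['cost_plus_3'] * 2:
   cost product  cost_plus_3  cost_plus_3_x2
6    73  Sensor           76             152
2    36  Sensor           39              78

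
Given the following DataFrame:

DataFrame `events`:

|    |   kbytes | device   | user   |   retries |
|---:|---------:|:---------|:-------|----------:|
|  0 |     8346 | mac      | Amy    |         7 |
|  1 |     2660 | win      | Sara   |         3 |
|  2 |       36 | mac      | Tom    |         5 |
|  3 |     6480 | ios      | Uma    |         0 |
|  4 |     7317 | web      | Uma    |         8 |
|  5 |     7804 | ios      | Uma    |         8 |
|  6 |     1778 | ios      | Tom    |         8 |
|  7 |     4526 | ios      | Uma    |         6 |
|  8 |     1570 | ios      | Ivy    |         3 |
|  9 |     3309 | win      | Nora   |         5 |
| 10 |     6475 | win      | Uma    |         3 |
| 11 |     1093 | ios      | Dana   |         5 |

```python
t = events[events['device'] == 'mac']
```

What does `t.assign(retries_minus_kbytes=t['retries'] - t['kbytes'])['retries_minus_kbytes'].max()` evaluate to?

filter rows where device == 'mac':
   kbytes device user  retries
0    8346    mac  Amy        7
2      36    mac  Tom        5
add column retries_minus_kbytes = t['retries'] - t['kbytes']:
   kbytes device user  retries  retries_minus_kbytes
0    8346    mac  Amy        7                 -8339
2      36    mac  Tom        5                   -31

-31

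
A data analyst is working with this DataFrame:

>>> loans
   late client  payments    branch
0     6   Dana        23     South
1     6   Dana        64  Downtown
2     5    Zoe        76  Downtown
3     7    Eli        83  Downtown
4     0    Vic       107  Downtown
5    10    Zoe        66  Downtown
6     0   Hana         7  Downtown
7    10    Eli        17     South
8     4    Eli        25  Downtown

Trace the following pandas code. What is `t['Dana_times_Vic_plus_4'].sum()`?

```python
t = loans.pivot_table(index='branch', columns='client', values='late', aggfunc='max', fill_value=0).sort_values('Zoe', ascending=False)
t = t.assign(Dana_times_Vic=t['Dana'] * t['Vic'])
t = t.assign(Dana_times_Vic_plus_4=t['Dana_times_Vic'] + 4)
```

pivot: rows=branch, cols=client, max(late):
client    Dana  Eli  Hana  Vic  Zoe
branch                             
Downtown     6    7     0    0   10
South        6   10     0    0    0
sort by Zoe descending:
client    Dana  Eli  Hana  Vic  Zoe
branch                             
Downtown     6    7     0    0   10
South        6   10     0    0    0
add column Dana_times_Vic = t['Dana'] * t['Vic']:
client    Dana  Eli  Hana  Vic  Zoe  Dana_times_Vic
branch                                             
Downtown     6    7     0    0   10               0
South        6   10     0    0    0               0
add column Dana_times_Vic_plus_4 = t['Dana_times_Vic'] + 4:
client    Dana  Eli  Hana  Vic  Zoe  Dana_times_Vic  Dana_times_Vic_plus_4
branch                                                                    
Downtown     6    7     0    0   10               0                      4
South        6   10     0    0    0               0                      4

8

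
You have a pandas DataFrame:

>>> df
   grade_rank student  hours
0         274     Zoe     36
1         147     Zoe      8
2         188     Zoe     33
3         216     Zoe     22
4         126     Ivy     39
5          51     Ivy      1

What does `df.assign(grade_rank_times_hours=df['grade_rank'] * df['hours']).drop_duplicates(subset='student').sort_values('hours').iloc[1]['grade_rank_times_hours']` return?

add column grade_rank_times_hours = df['grade_rank'] * df['hours']:
   grade_rank student  hours  grade_rank_times_hours
0         274     Zoe     36                    9864
1         147     Zoe      8                    1176
2         188     Zoe     33                    6204
3         216     Zoe     22                    4752
4         126     Ivy     39                    4914
5          51     Ivy      1                      51
drop duplicate student (keep=first):
   grade_rank student  hours  grade_rank_times_hours
0         274     Zoe     36                    9864
4         126     Ivy     39                    4914
sort by hours:
   grade_rank student  hours  grade_rank_times_hours
0         274     Zoe     36                    9864
4         126     Ivy     39                    4914
Hence 4914.

4914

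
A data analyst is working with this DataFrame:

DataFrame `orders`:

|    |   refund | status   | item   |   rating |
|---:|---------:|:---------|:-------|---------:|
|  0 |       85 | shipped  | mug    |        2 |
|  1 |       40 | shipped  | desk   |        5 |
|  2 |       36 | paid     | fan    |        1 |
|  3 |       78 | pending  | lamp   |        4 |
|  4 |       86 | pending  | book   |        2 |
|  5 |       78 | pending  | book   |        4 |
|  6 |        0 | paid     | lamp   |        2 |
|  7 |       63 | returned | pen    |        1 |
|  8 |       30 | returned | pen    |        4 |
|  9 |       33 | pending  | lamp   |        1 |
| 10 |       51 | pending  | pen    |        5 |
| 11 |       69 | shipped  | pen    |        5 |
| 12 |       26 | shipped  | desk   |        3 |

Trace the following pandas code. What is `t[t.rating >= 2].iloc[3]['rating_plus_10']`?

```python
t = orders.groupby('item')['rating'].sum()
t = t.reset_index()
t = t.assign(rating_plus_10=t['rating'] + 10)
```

group by item, sum of rating:
item
book     6
desk     8
fan      1
lamp     7
mug      2
pen     15
Name: rating, dtype: int64
reset_index():
   item  rating
0  book       6
1  desk       8
2   fan       1
3  lamp       7
4   mug       2
5   pen      15
add column rating_plus_10 = t['rating'] + 10:
   item  rating  rating_plus_10
0  book       6              16
1  desk       8              18
2   fan       1              11
3  lamp       7              17
4   mug       2              12
5   pen      15              25
filter rows where rating >= 2:
   item  rating  rating_plus_10
0  book       6              16
1  desk       8              18
3  lamp       7              17
4   mug       2              12
5   pen      15              25
The value at position 3, column 'rating_plus_10' is 12.

12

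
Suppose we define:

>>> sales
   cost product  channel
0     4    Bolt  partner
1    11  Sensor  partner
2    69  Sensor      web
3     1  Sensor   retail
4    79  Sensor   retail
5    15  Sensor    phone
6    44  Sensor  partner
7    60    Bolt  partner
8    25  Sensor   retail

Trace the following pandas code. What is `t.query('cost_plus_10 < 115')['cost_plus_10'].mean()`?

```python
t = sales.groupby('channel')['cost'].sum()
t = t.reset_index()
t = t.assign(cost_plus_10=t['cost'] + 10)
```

group by channel, sum of cost:
channel
partner    119
phone       15
retail     105
web         69
Name: cost, dtype: int64
reset_index():
   channel  cost
0  partner   119
1    phone    15
2   retail   105
3      web    69
add column cost_plus_10 = t['cost'] + 10:
   channel  cost  cost_plus_10
0  partner   119           129
1    phone    15            25
2   retail   105           115
3      web    69            79
filter rows where cost_plus_10 < 115:
  channel  cost  cost_plus_10
1   phone    15            25
3     web    69            79

52.0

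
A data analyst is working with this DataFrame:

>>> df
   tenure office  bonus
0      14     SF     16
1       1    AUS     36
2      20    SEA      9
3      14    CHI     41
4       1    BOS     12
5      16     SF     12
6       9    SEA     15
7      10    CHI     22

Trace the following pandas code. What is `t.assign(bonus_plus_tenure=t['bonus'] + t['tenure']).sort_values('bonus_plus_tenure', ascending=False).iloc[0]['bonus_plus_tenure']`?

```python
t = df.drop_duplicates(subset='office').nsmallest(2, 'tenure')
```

37

drop duplicate office (keep=first):
   tenure office  bonus
0      14     SF     16
1       1    AUS     36
2      20    SEA      9
3      14    CHI     41
4       1    BOS     12
take 2 rows with smallest tenure:
   tenure office  bonus
1       1    AUS     36
4       1    BOS     12
add column bonus_plus_tenure = t['bonus'] + t['tenure']:
   tenure office  bonus  bonus_plus_tenure
1       1    AUS     36                 37
4       1    BOS     12                 13
sort by bonus_plus_tenure descending:
   tenure office  bonus  bonus_plus_tenure
1       1    AUS     36                 37
4       1    BOS     12                 13
value at position 0, column 'bonus_plus_tenure' → 37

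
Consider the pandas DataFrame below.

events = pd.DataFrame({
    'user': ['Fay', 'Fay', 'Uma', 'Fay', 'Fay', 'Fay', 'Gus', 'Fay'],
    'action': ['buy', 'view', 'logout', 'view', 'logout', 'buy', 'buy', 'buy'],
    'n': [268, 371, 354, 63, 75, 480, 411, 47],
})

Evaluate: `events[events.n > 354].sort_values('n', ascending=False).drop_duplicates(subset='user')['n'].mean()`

filter rows where n > 354:
  user action    n
1  Fay   view  371
5  Fay    buy  480
6  Gus    buy  411
sort by n descending:
  user action    n
5  Fay    buy  480
6  Gus    buy  411
1  Fay   view  371
drop duplicate user (keep=first):
  user action    n
5  Fay    buy  480
6  Gus    buy  411

445.5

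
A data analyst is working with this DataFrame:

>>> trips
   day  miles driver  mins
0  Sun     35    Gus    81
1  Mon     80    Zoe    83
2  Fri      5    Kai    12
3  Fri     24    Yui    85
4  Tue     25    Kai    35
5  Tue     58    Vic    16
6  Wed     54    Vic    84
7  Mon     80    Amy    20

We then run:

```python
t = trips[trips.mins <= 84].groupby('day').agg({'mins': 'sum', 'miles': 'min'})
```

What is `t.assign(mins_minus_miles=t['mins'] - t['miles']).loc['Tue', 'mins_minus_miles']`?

filter rows where mins <= 84:
   day  miles driver  mins
0  Sun     35    Gus    81
1  Mon     80    Zoe    83
2  Fri      5    Kai    12
4  Tue     25    Kai    35
5  Tue     58    Vic    16
6  Wed     54    Vic    84
7  Mon     80    Amy    20
group by day: sum(mins), min(miles):
     mins  miles
day             
Fri    12      5
Mon   103     80
Sun    81     35
Tue    51     25
Wed    84     54
add column mins_minus_miles = t['mins'] - t['miles']:
     mins  miles  mins_minus_miles
day                               
Fri    12      5                 7
Mon   103     80                23
Sun    81     35                46
Tue    51     25                26
Wed    84     54                30
Hence 26.

26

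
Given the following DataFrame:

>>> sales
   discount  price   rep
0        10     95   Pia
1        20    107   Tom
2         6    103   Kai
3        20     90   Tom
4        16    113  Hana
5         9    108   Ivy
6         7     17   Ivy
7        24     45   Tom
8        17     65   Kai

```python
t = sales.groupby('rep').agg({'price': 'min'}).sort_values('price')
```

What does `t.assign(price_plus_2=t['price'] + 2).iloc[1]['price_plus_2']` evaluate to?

47

group by rep, min of price:
      price
rep        
Hana    113
Ivy      17
Kai      65
Pia      95
Tom      45
sort by price:
      price
rep        
Ivy      17
Tom      45
Kai      65
Pia      95
Hana    113
add column price_plus_2 = t['price'] + 2:
      price  price_plus_2
rep                      
Ivy      17            19
Tom      45            47
Kai      65            67
Pia      95            97
Hana    113           115
Reading off the value at position 1, column 'price_plus_2', we get 47.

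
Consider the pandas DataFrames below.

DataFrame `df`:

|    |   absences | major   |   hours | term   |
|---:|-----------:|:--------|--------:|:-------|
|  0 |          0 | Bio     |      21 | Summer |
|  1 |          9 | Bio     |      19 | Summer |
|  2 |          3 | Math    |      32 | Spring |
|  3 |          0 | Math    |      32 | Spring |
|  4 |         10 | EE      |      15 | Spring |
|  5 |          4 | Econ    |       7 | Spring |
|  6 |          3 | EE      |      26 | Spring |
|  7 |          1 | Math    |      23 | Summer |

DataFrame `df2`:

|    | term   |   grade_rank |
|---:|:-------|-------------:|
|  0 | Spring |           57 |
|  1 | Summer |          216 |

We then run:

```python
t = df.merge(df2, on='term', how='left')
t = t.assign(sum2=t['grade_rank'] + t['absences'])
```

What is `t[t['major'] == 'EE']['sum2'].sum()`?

127

merge on 'term' (how='left') → 8 rows:
   absences major  hours    term  grade_rank
0         0   Bio     21  Summer         216
1         9   Bio     19  Summer         216
2         3  Math     32  Spring          57
3         0  Math     32  Spring          57
4        10    EE     15  Spring          57
5         4  Econ      7  Spring          57
6         3    EE     26  Spring          57
7         1  Math     23  Summer         216
add column sum2 = t['grade_rank'] + t['absences']:
   absences major  hours    term  grade_rank  sum2
0         0   Bio     21  Summer         216   216
1         9   Bio     19  Summer         216   225
2         3  Math     32  Spring          57    60
3         0  Math     32  Spring          57    57
4        10    EE     15  Spring          57    67
5         4  Econ      7  Spring          57    61
6         3    EE     26  Spring          57    60
7         1  Math     23  Summer         216   217
filter rows where major == 'EE':
   absences major  hours    term  grade_rank  sum2
4        10    EE     15  Spring          57    67
6         3    EE     26  Spring          57    60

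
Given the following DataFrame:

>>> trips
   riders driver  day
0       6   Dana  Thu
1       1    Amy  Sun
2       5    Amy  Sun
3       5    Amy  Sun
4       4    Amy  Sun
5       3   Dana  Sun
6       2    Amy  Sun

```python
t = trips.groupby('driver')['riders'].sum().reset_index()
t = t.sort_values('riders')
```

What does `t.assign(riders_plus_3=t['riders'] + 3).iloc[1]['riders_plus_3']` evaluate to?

group by driver, sum of riders:
driver
Amy     17
Dana     9
Name: riders, dtype: int64
reset_index():
  driver  riders
0    Amy      17
1   Dana       9
sort by riders:
  driver  riders
1   Dana       9
0    Amy      17
add column riders_plus_3 = t['riders'] + 3:
  driver  riders  riders_plus_3
1   Dana       9             12
0    Amy      17             20
Taking the value at position 1, column 'riders_plus_3' gives 20.

20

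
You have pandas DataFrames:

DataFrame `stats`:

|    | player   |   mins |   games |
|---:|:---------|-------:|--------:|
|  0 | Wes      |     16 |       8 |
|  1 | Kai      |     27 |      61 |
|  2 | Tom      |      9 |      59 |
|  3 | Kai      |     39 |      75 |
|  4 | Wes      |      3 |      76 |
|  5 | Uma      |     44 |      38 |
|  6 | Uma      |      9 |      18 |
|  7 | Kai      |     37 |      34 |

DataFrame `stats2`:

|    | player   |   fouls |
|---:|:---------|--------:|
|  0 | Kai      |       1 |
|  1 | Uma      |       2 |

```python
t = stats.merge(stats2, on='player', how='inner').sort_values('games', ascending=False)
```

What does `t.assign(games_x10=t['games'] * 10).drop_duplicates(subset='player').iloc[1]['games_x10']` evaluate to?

merge on 'player' (how='inner') → 5 rows:
  player  mins  games  fouls
0    Kai    27     61      1
1    Kai    39     75      1
2    Uma    44     38      2
3    Uma     9     18      2
4    Kai    37     34      1
sort by games descending:
  player  mins  games  fouls
1    Kai    39     75      1
0    Kai    27     61      1
2    Uma    44     38      2
4    Kai    37     34      1
3    Uma     9     18      2
add column games_x10 = t['games'] * 10:
  player  mins  games  fouls  games_x10
1    Kai    39     75      1        750
0    Kai    27     61      1        610
2    Uma    44     38      2        380
4    Kai    37     34      1        340
3    Uma     9     18      2        180
drop duplicate player (keep=first):
  player  mins  games  fouls  games_x10
1    Kai    39     75      1        750
2    Uma    44     38      2        380
Finally, value at position 1, column 'games_x10' = 380.

380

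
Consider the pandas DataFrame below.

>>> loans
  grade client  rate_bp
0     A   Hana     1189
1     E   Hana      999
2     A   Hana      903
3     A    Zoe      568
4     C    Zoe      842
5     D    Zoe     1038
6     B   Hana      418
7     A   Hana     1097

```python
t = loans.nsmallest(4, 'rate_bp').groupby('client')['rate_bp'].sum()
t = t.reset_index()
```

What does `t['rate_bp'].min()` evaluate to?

1321

take 4 rows with smallest rate_bp:
  grade client  rate_bp
6     B   Hana      418
3     A    Zoe      568
4     C    Zoe      842
2     A   Hana      903
group by client, sum of rate_bp:
client
Hana    1321
Zoe     1410
Name: rate_bp, dtype: int64
reset_index():
  client  rate_bp
0   Hana     1321
1    Zoe     1410
Hence 1321.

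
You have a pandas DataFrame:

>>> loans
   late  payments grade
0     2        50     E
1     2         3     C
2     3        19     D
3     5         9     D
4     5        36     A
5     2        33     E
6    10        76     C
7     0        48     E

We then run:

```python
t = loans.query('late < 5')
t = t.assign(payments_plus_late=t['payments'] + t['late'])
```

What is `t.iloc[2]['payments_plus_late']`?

filter rows where late < 5:
   late  payments grade
0     2        50     E
1     2         3     C
2     3        19     D
5     2        33     E
7     0        48     E
add column payments_plus_late = t['payments'] + t['late']:
   late  payments grade  payments_plus_late
0     2        50     E                  52
1     2         3     C                   5
2     3        19     D                  22
5     2        33     E                  35
7     0        48     E                  48

22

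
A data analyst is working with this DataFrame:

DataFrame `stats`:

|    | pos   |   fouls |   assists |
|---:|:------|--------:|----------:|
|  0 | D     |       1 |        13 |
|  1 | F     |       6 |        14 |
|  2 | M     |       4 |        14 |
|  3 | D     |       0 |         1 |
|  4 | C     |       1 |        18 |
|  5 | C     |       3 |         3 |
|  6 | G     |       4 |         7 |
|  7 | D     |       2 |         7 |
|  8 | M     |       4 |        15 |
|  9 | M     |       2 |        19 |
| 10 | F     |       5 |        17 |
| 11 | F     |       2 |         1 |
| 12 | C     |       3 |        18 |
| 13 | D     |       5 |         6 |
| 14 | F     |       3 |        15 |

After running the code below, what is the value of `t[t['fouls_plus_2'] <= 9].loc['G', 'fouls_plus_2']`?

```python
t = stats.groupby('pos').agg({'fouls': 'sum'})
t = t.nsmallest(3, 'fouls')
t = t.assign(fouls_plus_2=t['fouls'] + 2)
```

group by pos, sum of fouls:
     fouls
pos       
C        7
D        8
F       16
G        4
M       10
take 3 rows with smallest fouls:
     fouls
pos       
G        4
C        7
D        8
add column fouls_plus_2 = t['fouls'] + 2:
     fouls  fouls_plus_2
pos                     
G        4             6
C        7             9
D        8            10
filter rows where fouls_plus_2 <= 9:
     fouls  fouls_plus_2
pos                     
G        4             6
C        7             9
value at row 'G', column 'fouls_plus_2' → 6

6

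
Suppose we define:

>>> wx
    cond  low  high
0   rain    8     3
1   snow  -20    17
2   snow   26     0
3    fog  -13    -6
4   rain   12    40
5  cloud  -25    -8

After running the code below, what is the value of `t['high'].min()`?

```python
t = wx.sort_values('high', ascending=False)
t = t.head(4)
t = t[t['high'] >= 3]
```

3

sort by high descending:
    cond  low  high
4   rain   12    40
1   snow  -20    17
0   rain    8     3
2   snow   26     0
3    fog  -13    -6
5  cloud  -25    -8
take first 4 rows:
   cond  low  high
4  rain   12    40
1  snow  -20    17
0  rain    8     3
2  snow   26     0
filter rows where high >= 3:
   cond  low  high
4  rain   12    40
1  snow  -20    17
0  rain    8     3
Reading off the min of column 'high', we get 3.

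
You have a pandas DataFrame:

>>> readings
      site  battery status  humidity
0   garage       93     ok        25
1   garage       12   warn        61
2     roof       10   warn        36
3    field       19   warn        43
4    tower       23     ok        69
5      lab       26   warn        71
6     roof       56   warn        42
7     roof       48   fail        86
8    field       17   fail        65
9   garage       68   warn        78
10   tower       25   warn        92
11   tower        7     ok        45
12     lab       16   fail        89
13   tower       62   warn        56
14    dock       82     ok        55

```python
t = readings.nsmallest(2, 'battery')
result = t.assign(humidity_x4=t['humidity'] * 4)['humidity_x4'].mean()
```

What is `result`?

162.0

take 2 rows with smallest battery:
     site  battery status  humidity
11  tower        7     ok        45
2    roof       10   warn        36
add column humidity_x4 = t['humidity'] * 4:
     site  battery status  humidity  humidity_x4
11  tower        7     ok        45          180
2    roof       10   warn        36          144
The mean of column 'humidity_x4' is 162.0.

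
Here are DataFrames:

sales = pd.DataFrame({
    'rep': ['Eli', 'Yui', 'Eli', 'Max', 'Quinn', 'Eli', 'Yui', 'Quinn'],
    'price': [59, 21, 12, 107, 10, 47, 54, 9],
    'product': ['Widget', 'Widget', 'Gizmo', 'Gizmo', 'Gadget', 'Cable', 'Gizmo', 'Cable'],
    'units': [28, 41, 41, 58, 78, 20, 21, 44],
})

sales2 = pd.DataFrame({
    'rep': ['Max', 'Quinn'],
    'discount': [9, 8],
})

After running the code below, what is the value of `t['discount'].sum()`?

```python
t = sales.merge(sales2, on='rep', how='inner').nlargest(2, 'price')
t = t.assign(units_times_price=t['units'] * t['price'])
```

merge on 'rep' (how='inner') → 3 rows:
     rep  price product  units  discount
0    Max    107   Gizmo     58         9
1  Quinn     10  Gadget     78         8
2  Quinn      9   Cable     44         8
take 2 rows with largest price:
     rep  price product  units  discount
0    Max    107   Gizmo     58         9
1  Quinn     10  Gadget     78         8
add column units_times_price = t['units'] * t['price']:
     rep  price product  units  discount  units_times_price
0    Max    107   Gizmo     58         9               6206
1  Quinn     10  Gadget     78         8                780
So sum() = 17.

17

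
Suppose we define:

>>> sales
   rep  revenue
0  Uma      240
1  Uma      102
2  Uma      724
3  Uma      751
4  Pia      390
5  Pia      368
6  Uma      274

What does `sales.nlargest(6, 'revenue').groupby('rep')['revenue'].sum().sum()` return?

take 6 rows with largest revenue:
   rep  revenue
3  Uma      751
2  Uma      724
4  Pia      390
5  Pia      368
6  Uma      274
0  Uma      240
group by rep, sum of revenue:
rep
Pia     758
Uma    1989
Name: revenue, dtype: int64
Finally, sum of the resulting series = 2747.

2747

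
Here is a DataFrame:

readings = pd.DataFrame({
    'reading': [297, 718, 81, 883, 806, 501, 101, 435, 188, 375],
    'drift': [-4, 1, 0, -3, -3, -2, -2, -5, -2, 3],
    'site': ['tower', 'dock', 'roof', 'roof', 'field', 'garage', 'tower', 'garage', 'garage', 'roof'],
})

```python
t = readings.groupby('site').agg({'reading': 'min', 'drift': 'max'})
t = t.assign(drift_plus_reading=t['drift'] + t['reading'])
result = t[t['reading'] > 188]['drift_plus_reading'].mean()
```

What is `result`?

761.0

group by site: min(reading), max(drift):
        reading  drift
site                  
dock        718      1
field       806     -3
garage      188     -2
roof         81      3
tower       101     -2
add column drift_plus_reading = t['drift'] + t['reading']:
        reading  drift  drift_plus_reading
site                                      
dock        718      1                 719
field       806     -3                 803
garage      188     -2                 186
roof         81      3                  84
tower       101     -2                  99
filter rows where reading > 188:
       reading  drift  drift_plus_reading
site                                     
dock       718      1                 719
field      806     -3                 803
Finally, mean of column 'drift_plus_reading' = 761.0.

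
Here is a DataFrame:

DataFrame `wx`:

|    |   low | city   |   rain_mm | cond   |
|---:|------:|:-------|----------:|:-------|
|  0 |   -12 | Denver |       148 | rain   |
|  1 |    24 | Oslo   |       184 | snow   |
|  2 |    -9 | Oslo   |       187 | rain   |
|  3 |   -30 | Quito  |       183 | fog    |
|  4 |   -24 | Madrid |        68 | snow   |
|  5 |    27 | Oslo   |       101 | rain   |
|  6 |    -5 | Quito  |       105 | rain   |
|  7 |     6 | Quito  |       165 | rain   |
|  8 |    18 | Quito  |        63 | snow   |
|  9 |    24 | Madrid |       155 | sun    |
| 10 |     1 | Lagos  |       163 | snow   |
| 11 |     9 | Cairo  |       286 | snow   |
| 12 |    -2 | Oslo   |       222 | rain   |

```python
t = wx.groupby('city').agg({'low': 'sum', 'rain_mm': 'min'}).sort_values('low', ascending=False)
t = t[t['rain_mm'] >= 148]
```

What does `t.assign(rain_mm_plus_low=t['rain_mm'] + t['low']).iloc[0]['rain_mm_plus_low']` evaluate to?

group by city: sum(low), min(rain_mm):
        low  rain_mm
city                
Cairo     9      286
Denver  -12      148
Lagos     1      163
Madrid    0       68
Oslo     40      101
Quito   -11       63
sort by low descending:
        low  rain_mm
city                
Oslo     40      101
Cairo     9      286
Lagos     1      163
Madrid    0       68
Quito   -11       63
Denver  -12      148
filter rows where rain_mm >= 148:
        low  rain_mm
city                
Cairo     9      286
Lagos     1      163
Denver  -12      148
add column rain_mm_plus_low = t['rain_mm'] + t['low']:
        low  rain_mm  rain_mm_plus_low
city                                  
Cairo     9      286               295
Lagos     1      163               164
Denver  -12      148               136
Finally, value at position 0, column 'rain_mm_plus_low' = 295.

295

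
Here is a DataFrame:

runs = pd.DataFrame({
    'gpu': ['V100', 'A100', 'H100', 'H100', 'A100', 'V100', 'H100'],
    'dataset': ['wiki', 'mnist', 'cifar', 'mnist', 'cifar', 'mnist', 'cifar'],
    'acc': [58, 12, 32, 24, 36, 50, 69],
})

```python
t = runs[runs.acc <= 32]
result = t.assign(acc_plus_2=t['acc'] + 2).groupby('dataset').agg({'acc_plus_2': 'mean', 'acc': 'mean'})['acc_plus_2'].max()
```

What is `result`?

34.0

filter rows where acc <= 32:
    gpu dataset  acc
1  A100   mnist   12
2  H100   cifar   32
3  H100   mnist   24
add column acc_plus_2 = t['acc'] + 2:
    gpu dataset  acc  acc_plus_2
1  A100   mnist   12          14
2  H100   cifar   32          34
3  H100   mnist   24          26
group by dataset: mean(acc_plus_2), mean(acc):
         acc_plus_2   acc
dataset                  
cifar          34.0  32.0
mnist          20.0  18.0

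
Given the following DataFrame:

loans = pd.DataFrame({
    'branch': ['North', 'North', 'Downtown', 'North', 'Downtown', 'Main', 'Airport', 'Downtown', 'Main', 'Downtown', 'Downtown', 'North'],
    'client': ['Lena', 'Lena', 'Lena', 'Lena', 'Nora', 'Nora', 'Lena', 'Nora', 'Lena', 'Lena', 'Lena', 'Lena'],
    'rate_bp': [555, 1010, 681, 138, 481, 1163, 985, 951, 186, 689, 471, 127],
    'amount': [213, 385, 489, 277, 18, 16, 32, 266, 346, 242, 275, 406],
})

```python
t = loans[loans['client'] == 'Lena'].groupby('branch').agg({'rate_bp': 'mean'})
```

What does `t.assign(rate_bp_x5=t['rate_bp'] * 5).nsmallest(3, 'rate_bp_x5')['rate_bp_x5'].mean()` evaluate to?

2095.27777778

filter rows where client == 'Lena':
      branch client  rate_bp  amount
0      North   Lena      555     213
1      North   Lena     1010     385
2   Downtown   Lena      681     489
3      North   Lena      138     277
6    Airport   Lena      985      32
8       Main   Lena      186     346
9   Downtown   Lena      689     242
10  Downtown   Lena      471     275
11     North   Lena      127     406
group by branch, mean of rate_bp:
             rate_bp
branch              
Airport   985.000000
Downtown  613.666667
Main      186.000000
North     457.500000
add column rate_bp_x5 = t['rate_bp'] * 5:
             rate_bp   rate_bp_x5
branch                           
Airport   985.000000  4925.000000
Downtown  613.666667  3068.333333
Main      186.000000   930.000000
North     457.500000  2287.500000
take 3 rows with smallest rate_bp_x5:
             rate_bp   rate_bp_x5
branch                           
Main      186.000000   930.000000
North     457.500000  2287.500000
Downtown  613.666667  3068.333333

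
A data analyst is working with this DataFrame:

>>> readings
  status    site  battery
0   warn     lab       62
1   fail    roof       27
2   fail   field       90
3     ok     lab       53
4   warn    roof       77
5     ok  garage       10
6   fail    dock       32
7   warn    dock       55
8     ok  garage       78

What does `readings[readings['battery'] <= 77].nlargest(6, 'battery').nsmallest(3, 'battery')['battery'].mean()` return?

37.3333333333

filter rows where battery <= 77:
  status    site  battery
0   warn     lab       62
1   fail    roof       27
3     ok     lab       53
4   warn    roof       77
5     ok  garage       10
6   fail    dock       32
7   warn    dock       55
take 6 rows with largest battery:
  status  site  battery
4   warn  roof       77
0   warn   lab       62
7   warn  dock       55
3     ok   lab       53
6   fail  dock       32
1   fail  roof       27
take 3 rows with smallest battery:
  status  site  battery
1   fail  roof       27
6   fail  dock       32
3     ok   lab       53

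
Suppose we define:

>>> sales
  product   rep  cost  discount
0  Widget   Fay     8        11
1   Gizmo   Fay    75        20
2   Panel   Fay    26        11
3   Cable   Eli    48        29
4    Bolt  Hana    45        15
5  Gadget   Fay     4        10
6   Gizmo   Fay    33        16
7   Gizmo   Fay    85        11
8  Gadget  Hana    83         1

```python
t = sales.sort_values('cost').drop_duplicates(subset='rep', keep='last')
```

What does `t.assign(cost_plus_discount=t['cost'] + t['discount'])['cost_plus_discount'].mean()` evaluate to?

85.6666666667

sort by cost:
  product   rep  cost  discount
5  Gadget   Fay     4        10
0  Widget   Fay     8        11
2   Panel   Fay    26        11
6   Gizmo   Fay    33        16
4    Bolt  Hana    45        15
3   Cable   Eli    48        29
1   Gizmo   Fay    75        20
8  Gadget  Hana    83         1
7   Gizmo   Fay    85        11
drop duplicate rep (keep=last):
  product   rep  cost  discount
3   Cable   Eli    48        29
8  Gadget  Hana    83         1
7   Gizmo   Fay    85        11
add column cost_plus_discount = t['cost'] + t['discount']:
  product   rep  cost  discount  cost_plus_discount
3   Cable   Eli    48        29                  77
8  Gadget  Hana    83         1                  84
7   Gizmo   Fay    85        11                  96
Hence 85.6666666667.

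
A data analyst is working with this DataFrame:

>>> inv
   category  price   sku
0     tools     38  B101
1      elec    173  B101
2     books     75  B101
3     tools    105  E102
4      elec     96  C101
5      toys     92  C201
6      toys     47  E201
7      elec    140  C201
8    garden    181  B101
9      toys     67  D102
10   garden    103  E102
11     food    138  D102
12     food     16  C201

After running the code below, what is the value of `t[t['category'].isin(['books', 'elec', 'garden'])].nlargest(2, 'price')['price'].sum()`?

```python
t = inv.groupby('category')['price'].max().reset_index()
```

group by category, max of price:
category
books      75
elec      173
food      138
garden    181
tools     105
toys       92
Name: price, dtype: int64
reset_index():
  category  price
0    books     75
1     elec    173
2     food    138
3   garden    181
4    tools    105
5     toys     92
filter rows where category in ['books', 'elec', 'garden']:
  category  price
0    books     75
1     elec    173
3   garden    181
take 2 rows with largest price:
  category  price
3   garden    181
1     elec    173
Reading off the sum of column 'price', we get 354.

354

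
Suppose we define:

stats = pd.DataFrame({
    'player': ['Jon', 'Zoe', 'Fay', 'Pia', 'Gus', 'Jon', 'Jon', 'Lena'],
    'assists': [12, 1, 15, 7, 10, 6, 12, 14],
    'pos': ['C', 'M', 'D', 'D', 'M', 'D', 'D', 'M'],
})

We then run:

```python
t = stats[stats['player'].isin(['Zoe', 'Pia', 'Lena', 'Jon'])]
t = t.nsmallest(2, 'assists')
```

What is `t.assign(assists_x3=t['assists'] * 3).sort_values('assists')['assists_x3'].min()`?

filter rows where player in ['Zoe', 'Pia', 'Lena', 'Jon']:
  player  assists pos
0    Jon       12   C
1    Zoe        1   M
3    Pia        7   D
5    Jon        6   D
6    Jon       12   D
7   Lena       14   M
take 2 rows with smallest assists:
  player  assists pos
1    Zoe        1   M
5    Jon        6   D
add column assists_x3 = t['assists'] * 3:
  player  assists pos  assists_x3
1    Zoe        1   M           3
5    Jon        6   D          18
sort by assists:
  player  assists pos  assists_x3
1    Zoe        1   M           3
5    Jon        6   D          18

3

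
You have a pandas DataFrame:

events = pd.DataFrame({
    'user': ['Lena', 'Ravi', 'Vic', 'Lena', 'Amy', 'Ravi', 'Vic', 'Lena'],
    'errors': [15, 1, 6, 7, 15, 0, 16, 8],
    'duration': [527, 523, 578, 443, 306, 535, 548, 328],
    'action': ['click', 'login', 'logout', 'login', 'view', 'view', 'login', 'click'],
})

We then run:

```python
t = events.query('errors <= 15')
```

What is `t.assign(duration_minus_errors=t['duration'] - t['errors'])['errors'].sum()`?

filter rows where errors <= 15:
   user  errors  duration  action
0  Lena      15       527   click
1  Ravi       1       523   login
2   Vic       6       578  logout
3  Lena       7       443   login
4   Amy      15       306    view
5  Ravi       0       535    view
7  Lena       8       328   click
add column duration_minus_errors = t['duration'] - t['errors']:
   user  errors  duration  action  duration_minus_errors
0  Lena      15       527   click                    512
1  Ravi       1       523   login                    522
2   Vic       6       578  logout                    572
3  Lena       7       443   login                    436
4   Amy      15       306    view                    291
5  Ravi       0       535    view                    535
7  Lena       8       328   click                    320

52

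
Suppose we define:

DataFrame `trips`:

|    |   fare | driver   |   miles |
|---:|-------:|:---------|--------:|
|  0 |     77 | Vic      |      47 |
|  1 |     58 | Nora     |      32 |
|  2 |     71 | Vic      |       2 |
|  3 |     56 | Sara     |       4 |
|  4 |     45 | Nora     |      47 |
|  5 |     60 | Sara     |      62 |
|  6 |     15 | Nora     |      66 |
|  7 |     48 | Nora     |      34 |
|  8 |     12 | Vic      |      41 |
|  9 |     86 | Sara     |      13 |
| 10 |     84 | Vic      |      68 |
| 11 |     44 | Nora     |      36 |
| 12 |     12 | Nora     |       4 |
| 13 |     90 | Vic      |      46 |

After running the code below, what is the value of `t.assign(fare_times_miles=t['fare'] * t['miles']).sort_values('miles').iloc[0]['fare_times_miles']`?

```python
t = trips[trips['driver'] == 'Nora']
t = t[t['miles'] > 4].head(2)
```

filter rows where driver == 'Nora':
    fare driver  miles
1     58   Nora     32
4     45   Nora     47
6     15   Nora     66
7     48   Nora     34
11    44   Nora     36
12    12   Nora      4
filter rows where miles > 4:
    fare driver  miles
1     58   Nora     32
4     45   Nora     47
6     15   Nora     66
7     48   Nora     34
11    44   Nora     36
take first 2 rows:
   fare driver  miles
1    58   Nora     32
4    45   Nora     47
add column fare_times_miles = t['fare'] * t['miles']:
   fare driver  miles  fare_times_miles
1    58   Nora     32              1856
4    45   Nora     47              2115
sort by miles:
   fare driver  miles  fare_times_miles
1    58   Nora     32              1856
4    45   Nora     47              2115
value at position 0, column 'fare_times_miles' → 1856

1856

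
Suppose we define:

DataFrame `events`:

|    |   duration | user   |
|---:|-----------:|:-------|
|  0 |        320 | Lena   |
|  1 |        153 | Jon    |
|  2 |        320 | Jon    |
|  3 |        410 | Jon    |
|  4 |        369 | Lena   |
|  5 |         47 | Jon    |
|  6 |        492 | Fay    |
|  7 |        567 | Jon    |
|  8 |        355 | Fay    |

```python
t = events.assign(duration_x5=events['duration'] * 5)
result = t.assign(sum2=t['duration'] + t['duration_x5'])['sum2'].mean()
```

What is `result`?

2022.0

add column duration_x5 = events['duration'] * 5:
   duration  user  duration_x5
0       320  Lena         1600
1       153   Jon          765
2       320   Jon         1600
3       410   Jon         2050
4       369  Lena         1845
5        47   Jon          235
6       492   Fay         2460
7       567   Jon         2835
8       355   Fay         1775
add column sum2 = t['duration'] + t['duration_x5']:
   duration  user  duration_x5  sum2
0       320  Lena         1600  1920
1       153   Jon          765   918
2       320   Jon         1600  1920
3       410   Jon         2050  2460
4       369  Lena         1845  2214
5        47   Jon          235   282
6       492   Fay         2460  2952
7       567   Jon         2835  3402
8       355   Fay         1775  2130
mean of column 'sum2' → 2022.0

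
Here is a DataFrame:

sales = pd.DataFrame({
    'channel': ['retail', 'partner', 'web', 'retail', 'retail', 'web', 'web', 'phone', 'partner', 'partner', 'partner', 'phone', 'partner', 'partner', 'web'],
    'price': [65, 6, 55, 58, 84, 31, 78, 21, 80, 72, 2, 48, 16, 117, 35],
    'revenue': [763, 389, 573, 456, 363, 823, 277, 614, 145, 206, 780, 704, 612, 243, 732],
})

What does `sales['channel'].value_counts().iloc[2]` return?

3

value_counts of channel:
channel
partner    6
web        4
retail     3
phone      2
Name: count, dtype: int64
Taking the value at position 2 gives 3.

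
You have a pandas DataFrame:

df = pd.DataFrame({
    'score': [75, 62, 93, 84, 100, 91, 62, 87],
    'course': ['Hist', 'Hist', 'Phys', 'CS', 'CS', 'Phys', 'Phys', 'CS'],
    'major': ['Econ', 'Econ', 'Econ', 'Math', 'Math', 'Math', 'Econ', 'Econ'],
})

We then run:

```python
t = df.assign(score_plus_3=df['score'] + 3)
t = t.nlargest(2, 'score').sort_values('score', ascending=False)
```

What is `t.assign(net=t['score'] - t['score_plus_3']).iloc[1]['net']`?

add column score_plus_3 = df['score'] + 3:
   score course major  score_plus_3
0     75   Hist  Econ            78
1     62   Hist  Econ            65
2     93   Phys  Econ            96
3     84     CS  Math            87
4    100     CS  Math           103
5     91   Phys  Math            94
6     62   Phys  Econ            65
7     87     CS  Econ            90
take 2 rows with largest score:
   score course major  score_plus_3
4    100     CS  Math           103
2     93   Phys  Econ            96
sort by score descending:
   score course major  score_plus_3
4    100     CS  Math           103
2     93   Phys  Econ            96
add column net = t['score'] - t['score_plus_3']:
   score course major  score_plus_3  net
4    100     CS  Math           103   -3
2     93   Phys  Econ            96   -3
Taking the value at position 1, column 'net' gives -3.

-3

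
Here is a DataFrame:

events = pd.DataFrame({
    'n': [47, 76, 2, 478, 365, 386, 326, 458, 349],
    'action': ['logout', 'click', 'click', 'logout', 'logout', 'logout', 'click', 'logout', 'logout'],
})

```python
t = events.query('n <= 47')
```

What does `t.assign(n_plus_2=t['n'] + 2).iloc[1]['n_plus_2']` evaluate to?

filter rows where n <= 47:
    n  action
0  47  logout
2   2   click
add column n_plus_2 = t['n'] + 2:
    n  action  n_plus_2
0  47  logout        49
2   2   click         4
Hence 4.

4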